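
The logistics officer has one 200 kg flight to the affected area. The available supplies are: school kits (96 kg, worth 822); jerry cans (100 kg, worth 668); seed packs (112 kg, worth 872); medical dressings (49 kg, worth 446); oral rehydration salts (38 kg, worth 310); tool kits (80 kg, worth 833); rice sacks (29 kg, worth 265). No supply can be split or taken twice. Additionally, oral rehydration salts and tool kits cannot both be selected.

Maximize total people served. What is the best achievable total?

1705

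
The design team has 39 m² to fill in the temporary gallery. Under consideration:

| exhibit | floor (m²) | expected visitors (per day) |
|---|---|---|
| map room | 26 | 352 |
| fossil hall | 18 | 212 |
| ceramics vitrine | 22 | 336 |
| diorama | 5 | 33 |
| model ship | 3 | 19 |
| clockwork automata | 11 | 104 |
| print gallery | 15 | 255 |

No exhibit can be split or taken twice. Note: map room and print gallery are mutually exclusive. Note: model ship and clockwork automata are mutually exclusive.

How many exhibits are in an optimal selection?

2

The maximum expected visitors within 39 m² is 591.
For example ceramics vitrine + print gallery achieves it, using 37 m².
Every optimal selection uses 2 exhibits.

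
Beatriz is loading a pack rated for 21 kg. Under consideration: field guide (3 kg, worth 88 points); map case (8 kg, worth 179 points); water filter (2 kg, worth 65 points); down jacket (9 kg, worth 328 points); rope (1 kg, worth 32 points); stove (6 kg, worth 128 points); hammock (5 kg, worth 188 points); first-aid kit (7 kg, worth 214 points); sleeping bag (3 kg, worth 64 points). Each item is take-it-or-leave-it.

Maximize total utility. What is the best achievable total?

730

Density check — hammock 37.60, down jacket 36.44, water filter 32.50, rope 32.00 are the best per kg.
Taking the top-ratio items first gives field guide + water filter + down jacket + rope + hammock for 701 (20 kg).
Dropping field guide and water filter and rope frees 6 kg; slotting in first-aid kit (7 kg) lifts the total to 730 at 21 kg.
Runner-up field guide + water filter + down jacket + rope + hammock tops out at 701.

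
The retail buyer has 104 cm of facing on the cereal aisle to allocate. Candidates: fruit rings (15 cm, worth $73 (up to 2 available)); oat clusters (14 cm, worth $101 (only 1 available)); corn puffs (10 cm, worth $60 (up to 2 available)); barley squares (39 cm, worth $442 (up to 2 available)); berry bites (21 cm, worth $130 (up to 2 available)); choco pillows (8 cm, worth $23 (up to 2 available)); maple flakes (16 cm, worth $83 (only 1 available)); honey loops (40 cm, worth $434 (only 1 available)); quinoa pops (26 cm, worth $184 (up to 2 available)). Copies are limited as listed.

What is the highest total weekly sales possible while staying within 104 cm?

Taking the top-ratio products first gives oat clusters + corn puffs + 2×barley squares for 1045 (102 cm).
Replace oat clusters and corn puffs with quinoa pops: the trade gains 23 net, giving 1068 at 104 cm.
That's the maximum — no swap from here does better than 1068.

1068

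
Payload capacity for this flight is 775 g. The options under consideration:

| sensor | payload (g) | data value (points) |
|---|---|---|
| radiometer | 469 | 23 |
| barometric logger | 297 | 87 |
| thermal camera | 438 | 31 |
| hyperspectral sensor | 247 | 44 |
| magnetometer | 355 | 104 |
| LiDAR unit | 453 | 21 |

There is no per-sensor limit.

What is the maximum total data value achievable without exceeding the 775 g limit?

208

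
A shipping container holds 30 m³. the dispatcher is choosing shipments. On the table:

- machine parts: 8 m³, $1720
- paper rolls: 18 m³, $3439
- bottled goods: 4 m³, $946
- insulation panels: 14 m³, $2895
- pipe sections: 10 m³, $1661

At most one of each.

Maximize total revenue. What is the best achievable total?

6105

Taking the top-ratio shipments first gives machine parts + bottled goods + insulation panels for 5561 (26 m³).
Replace insulation panels with paper rolls: the trade gains 544 net, giving 6105 at 30 m³.
An exhaustive check of the 32 subsets confirms 6105.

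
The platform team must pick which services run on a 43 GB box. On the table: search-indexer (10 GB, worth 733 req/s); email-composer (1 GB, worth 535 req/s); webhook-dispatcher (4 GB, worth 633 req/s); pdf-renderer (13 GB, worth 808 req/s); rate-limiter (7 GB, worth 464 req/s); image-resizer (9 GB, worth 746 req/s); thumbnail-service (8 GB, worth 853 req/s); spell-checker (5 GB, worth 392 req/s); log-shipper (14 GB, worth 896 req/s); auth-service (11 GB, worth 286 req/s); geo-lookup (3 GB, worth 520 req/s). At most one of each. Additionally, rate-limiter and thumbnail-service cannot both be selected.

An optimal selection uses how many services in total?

7

Optimal total is 4487.
email-composer + webhook-dispatcher + pdf-renderer + image-resizer + thumbnail-service + spell-checker + geo-lookup hits 4487 at 43 GB.
All optima have 7 services.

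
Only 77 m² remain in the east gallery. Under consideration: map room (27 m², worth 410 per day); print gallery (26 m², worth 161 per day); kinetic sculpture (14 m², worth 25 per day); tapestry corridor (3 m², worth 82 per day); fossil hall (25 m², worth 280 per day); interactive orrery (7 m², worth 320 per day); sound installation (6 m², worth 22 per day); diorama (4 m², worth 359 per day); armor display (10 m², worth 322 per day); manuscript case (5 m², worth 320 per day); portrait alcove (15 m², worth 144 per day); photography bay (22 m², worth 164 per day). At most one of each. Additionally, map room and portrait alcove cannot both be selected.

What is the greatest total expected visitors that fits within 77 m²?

Taking map room + interactive orrery + diorama + armor display + manuscript case + photography bay: 75 m² used, 1895 in expected visitors.
No other feasible combination exceeds 1895.

1895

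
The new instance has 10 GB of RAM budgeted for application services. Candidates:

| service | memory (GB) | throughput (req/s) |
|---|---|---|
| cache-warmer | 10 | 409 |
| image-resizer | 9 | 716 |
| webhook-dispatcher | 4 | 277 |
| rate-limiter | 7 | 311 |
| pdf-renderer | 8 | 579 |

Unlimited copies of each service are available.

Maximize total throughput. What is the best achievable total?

The ratio ordering already packs tightly: image-resizer, 9 GB, 716.
That's the maximum — no swap from here does better than 716.

716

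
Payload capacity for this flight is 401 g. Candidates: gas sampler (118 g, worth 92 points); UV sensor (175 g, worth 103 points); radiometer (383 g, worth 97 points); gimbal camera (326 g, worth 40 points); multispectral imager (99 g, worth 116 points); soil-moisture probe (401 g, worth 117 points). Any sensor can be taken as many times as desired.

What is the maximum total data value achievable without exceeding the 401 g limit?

464

Best packing: 4×multispectral imager — 396 g, 464 total.
The spare 5 g is too small for any remaining sensor, and no exchange beats 464.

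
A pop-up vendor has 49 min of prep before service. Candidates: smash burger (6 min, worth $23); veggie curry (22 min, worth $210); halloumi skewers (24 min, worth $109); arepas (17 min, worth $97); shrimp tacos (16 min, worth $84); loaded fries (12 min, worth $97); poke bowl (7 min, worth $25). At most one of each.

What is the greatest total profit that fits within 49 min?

The ratio ordering already packs tightly: smash burger + veggie curry + loaded fries + poke bowl, 47 min, 355.

355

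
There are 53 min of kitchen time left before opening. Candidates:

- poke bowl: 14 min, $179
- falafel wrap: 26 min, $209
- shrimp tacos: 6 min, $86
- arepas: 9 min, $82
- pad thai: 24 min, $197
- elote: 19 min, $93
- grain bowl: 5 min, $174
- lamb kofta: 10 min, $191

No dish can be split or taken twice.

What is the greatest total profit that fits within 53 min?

The ratio heuristic lands on poke bowl + shrimp tacos + arepas + grain bowl + lamb kofta (712) but leaves 9 min idle.
Dropping shrimp tacos and arepas frees 15 min; slotting in pad thai (24 min) lifts the total to 741 at 53 min.
Runner-up poke bowl + shrimp tacos + arepas + grain bowl + lamb kofta tops out at 712.

741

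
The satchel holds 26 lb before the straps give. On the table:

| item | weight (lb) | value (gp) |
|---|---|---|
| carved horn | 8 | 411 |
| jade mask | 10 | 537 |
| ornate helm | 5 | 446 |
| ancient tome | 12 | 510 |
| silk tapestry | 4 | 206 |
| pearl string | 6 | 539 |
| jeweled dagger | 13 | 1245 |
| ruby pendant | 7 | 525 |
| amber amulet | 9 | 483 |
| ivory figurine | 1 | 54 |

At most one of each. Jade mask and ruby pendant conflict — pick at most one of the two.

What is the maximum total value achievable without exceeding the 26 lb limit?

Greedy by ratio would take ornate helm + pearl string + jeweled dagger + ivory figurine: 25 lb used, total 2284.
Dropping ornate helm and ivory figurine frees 6 lb; slotting in ruby pendant (7 lb) lifts the total to 2309 at 26 lb.

2309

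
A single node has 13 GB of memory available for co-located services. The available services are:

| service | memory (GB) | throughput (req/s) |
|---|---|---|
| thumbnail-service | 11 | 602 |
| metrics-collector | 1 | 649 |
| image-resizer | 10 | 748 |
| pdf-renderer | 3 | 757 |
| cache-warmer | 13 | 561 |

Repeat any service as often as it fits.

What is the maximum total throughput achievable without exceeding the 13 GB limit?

13×metrics-collector uses 13 of the 13 GB and totals 8437.
That's the maximum — no swap from here does better than 8437.

8437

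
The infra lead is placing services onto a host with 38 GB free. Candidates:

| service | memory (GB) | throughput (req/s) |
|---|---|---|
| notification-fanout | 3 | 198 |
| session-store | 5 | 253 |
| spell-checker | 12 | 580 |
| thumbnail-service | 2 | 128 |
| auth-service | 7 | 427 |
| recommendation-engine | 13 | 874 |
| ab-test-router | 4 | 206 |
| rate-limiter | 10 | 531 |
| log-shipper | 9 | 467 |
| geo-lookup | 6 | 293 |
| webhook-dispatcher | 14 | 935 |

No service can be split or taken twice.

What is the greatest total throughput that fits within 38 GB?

2442

Greedy by ratio would take notification-fanout + thumbnail-service + recommendation-engine + ab-test-router + webhook-dispatcher: 36 GB used, total 2341.
The 5 GB tied up in notification-fanout and thumbnail-service is better spent on auth-service — total rises to 2442 (38 GB).
Nothing else within 38 GB beats 2442.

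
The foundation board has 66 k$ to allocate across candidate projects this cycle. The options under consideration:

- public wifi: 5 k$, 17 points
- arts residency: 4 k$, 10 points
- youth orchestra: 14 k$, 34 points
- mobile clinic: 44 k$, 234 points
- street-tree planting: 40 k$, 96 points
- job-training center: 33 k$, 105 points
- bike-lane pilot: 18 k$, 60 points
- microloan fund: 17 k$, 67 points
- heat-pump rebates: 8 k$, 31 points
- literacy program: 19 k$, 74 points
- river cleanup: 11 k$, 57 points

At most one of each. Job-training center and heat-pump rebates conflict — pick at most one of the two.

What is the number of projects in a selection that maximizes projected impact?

3

Best achievable projected impact is 322.
mobile clinic + heat-pump rebates + river cleanup hits 322 at 63 k$.
Every optimal selection uses 3 projects.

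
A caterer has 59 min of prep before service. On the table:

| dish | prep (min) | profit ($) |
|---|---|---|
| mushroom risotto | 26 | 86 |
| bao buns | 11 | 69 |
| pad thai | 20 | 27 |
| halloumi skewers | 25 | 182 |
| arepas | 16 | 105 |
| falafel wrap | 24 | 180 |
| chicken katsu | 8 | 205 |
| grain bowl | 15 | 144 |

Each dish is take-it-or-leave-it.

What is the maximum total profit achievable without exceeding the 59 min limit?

600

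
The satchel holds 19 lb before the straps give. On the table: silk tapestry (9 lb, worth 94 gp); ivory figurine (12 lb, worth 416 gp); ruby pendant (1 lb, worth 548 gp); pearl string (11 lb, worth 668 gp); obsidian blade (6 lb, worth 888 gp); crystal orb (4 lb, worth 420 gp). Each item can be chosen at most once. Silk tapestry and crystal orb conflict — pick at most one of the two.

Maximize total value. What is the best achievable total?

Filling by ratio: ruby pendant + obsidian blade + crystal orb for 1856, with 8 lb left unused.
The 4 lb tied up in crystal orb is better spent on pearl string — total rises to 2104 (18 lb).

2104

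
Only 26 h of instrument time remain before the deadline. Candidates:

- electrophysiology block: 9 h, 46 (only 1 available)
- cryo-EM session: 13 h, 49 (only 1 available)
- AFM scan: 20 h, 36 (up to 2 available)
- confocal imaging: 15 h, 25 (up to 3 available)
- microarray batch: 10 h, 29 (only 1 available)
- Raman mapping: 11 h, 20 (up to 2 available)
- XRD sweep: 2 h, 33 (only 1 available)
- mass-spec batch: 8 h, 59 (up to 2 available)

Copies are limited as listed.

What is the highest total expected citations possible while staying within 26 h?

164

The ratio heuristic lands on XRD sweep + 2×mass-spec batch (151) but leaves 8 h idle.
Dropping XRD sweep frees 2 h; slotting in electrophysiology block (9 h) lifts the total to 164 at 25 h.
No other feasible combination exceeds 164.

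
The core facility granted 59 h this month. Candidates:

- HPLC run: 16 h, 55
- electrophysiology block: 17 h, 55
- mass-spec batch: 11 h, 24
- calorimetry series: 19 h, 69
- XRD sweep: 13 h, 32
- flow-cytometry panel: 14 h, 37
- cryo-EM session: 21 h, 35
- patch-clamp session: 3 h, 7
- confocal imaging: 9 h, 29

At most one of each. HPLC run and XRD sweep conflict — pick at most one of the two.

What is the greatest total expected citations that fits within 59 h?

190

Density check — calorimetry series 3.63, HPLC run 3.44, electrophysiology block 3.24 are the best per h.
A density-first pass picks HPLC run + electrophysiology block + calorimetry series + patch-clamp session — 186 at 55 h.
Dropping electrophysiology block and patch-clamp session frees 20 h; slotting in flow-cytometry panel + confocal imaging (23 h) lifts the total to 190 at 58 h.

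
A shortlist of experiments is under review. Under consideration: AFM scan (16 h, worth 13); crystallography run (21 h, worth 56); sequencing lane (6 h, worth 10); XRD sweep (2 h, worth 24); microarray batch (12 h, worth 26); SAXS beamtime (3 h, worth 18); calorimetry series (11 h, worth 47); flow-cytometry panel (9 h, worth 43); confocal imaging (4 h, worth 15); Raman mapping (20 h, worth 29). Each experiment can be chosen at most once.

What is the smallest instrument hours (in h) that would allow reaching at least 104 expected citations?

Need the lightest bundle worth ≥ 104.
XRD sweep + SAXS beamtime + calorimetry series + confocal imaging reaches 104 using 20 h.
Below 20 h the best achievable stays under 104.

20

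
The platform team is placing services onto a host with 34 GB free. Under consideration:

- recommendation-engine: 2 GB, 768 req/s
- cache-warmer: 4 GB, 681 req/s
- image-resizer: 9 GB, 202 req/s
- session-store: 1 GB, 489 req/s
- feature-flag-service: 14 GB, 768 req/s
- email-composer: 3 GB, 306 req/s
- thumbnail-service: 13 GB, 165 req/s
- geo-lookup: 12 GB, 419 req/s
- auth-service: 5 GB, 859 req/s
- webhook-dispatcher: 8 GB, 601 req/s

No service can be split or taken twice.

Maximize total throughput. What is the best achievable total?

4166

A density-first pass picks recommendation-engine + cache-warmer + image-resizer + session-store + email-composer + auth-service + webhook-dispatcher — 3906 at 32 GB.
Replace image-resizer and email-composer with feature-flag-service: the trade gains 260 net, giving 4166 at 34 GB.
Next best is recommendation-engine + cache-warmer + image-resizer + session-store + email-composer + auth-service + webhook-dispatcher at 3906 (32 GB) — short by 260.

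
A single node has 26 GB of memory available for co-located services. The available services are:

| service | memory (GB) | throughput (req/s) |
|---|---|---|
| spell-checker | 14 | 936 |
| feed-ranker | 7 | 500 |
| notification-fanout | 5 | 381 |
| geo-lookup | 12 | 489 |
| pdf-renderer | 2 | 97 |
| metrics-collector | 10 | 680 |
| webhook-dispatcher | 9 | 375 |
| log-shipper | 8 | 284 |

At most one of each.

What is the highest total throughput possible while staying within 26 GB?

1817

Ranking by ratio (throughput/GB): notification-fanout 76.20, feed-ranker 71.43, metrics-collector 68.00.
A density-first pass picks feed-ranker + notification-fanout + pdf-renderer + metrics-collector — 1658 at 24 GB.
Replace pdf-renderer and metrics-collector with spell-checker: the trade gains 159 net, giving 1817 at 26 GB.
Every other selection either busts 26 GB or fails to beat 1817.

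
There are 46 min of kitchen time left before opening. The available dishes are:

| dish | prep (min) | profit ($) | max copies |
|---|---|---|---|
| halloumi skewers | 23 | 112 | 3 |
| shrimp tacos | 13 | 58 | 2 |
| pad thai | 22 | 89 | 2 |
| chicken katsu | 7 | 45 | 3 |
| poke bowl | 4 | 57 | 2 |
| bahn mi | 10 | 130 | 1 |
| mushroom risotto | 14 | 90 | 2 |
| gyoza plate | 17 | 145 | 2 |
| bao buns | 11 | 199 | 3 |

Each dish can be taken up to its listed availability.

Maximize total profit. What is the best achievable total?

727

A density-first pass picks 2×poke bowl + 3×bao buns — 711 at 41 min.
The 8 min tied up in 2×poke bowl is better spent on bahn mi — total rises to 727 (43 min).
The spare 3 min is too small for any remaining dish, and no exchange beats 727.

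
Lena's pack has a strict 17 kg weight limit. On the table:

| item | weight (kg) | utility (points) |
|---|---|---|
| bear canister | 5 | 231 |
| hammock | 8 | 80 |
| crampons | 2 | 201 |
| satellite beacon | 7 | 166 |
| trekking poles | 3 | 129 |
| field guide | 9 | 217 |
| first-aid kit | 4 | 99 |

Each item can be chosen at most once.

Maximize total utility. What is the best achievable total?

A density-first pass picks bear canister + crampons + trekking poles + first-aid kit — 660 at 14 kg.
Dropping first-aid kit frees 4 kg; slotting in satellite beacon (7 kg) lifts the total to 727 at 17 kg.
Runner-up bear canister + crampons + trekking poles + first-aid kit tops out at 660.

727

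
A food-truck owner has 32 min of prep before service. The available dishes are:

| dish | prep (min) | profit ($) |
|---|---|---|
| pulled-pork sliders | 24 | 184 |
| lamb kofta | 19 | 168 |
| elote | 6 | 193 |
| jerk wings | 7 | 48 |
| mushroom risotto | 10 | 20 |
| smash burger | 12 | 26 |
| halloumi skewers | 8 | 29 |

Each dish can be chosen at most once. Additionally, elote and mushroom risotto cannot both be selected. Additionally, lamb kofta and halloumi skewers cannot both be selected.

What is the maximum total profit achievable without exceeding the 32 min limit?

Best packing: lamb kofta + elote + jerk wings — 32 min, 409 total.
Nothing else feasible within 32 min beats 409.

409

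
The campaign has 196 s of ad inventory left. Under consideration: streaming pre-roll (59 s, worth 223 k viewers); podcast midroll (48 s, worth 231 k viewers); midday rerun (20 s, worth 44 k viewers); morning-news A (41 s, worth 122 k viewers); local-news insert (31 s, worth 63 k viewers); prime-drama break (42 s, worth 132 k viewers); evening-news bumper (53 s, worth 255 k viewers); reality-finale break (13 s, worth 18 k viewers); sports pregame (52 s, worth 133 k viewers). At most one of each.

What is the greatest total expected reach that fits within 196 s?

Filling by ratio: streaming pre-roll + podcast midroll + midday rerun + evening-news bumper + reality-finale break for 771, with 3 s left unused.
Replace midday rerun and reality-finale break with local-news insert: the trade gains 1 net, giving 772 at 191 s.

772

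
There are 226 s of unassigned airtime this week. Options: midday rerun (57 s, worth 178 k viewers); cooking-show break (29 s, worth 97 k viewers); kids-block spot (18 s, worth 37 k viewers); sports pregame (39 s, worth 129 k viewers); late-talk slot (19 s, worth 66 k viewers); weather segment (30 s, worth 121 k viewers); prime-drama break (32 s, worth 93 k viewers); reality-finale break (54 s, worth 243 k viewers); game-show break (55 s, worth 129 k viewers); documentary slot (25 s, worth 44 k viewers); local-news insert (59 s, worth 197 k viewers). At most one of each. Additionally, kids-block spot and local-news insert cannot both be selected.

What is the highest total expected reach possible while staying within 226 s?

Best packing: cooking-show break + late-talk slot + weather segment + prime-drama break + reality-finale break + local-news insert — 223 s, 817 total.

817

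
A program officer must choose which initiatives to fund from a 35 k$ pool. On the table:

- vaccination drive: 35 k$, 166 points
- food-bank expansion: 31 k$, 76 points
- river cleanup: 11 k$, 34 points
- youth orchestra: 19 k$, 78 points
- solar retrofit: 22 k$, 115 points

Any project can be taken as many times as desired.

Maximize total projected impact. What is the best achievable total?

166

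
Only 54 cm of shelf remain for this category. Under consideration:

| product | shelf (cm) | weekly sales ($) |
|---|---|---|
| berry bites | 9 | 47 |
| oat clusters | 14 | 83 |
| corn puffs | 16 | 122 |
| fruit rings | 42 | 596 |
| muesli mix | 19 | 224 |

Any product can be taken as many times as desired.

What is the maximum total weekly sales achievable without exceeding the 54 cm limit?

643

By weekly sales per cm: fruit rings 14.19, muesli mix 11.79, corn puffs 7.62, oat clusters 5.93 lead.
Taking berry bites + fruit rings: 51 cm used, 643 in weekly sales.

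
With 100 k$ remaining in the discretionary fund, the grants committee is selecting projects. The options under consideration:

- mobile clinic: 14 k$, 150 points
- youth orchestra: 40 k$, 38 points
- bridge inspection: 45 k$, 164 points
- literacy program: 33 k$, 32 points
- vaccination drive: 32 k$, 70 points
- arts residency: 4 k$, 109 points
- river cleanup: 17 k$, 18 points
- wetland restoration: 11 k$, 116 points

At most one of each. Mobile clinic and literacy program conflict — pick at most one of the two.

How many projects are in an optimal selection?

5

Optimal total is 557.
One optimal bundle: mobile clinic + bridge inspection + arts residency + river cleanup + wetland restoration (91 k$).
Any selection reaching 557 contains exactly 5 projects.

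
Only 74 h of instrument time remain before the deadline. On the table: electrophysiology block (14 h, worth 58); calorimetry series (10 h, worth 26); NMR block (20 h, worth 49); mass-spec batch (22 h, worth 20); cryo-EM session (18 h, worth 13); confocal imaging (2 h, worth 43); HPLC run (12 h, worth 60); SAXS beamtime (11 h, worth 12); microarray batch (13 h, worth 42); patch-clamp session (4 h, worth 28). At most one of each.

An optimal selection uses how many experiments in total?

6

Optimal total is 280.
electrophysiology block + NMR block + confocal imaging + HPLC run + microarray batch + patch-clamp session hits 280 at 65 h.
All optima have 6 experiments.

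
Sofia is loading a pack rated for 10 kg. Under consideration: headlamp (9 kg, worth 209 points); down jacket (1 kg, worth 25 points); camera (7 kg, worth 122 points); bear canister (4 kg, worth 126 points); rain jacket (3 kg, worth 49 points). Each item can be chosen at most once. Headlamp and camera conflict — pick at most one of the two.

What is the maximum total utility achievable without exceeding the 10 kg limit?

234

Taking the top-ratio items first gives down jacket + bear canister + rain jacket for 200 (8 kg).
Dropping bear canister and rain jacket frees 7 kg; slotting in headlamp (9 kg) lifts the total to 234 at 10 kg.
Every other selection either busts 10 kg or breaks a pairing rule or fails to beat 234.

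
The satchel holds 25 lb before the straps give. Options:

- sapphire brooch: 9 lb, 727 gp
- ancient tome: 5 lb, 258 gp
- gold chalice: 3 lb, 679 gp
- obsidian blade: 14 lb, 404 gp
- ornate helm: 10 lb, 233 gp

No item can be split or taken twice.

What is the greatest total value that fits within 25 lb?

By value per lb: gold chalice 226.33, sapphire brooch 80.78, ancient tome 51.60, obsidian blade 28.86 lead.
Taking sapphire brooch + ancient tome + gold chalice: 17 lb used, 1664 in value.
Next best is sapphire brooch + gold chalice + ornate helm at 1639 (22 lb) — short by 25.

1664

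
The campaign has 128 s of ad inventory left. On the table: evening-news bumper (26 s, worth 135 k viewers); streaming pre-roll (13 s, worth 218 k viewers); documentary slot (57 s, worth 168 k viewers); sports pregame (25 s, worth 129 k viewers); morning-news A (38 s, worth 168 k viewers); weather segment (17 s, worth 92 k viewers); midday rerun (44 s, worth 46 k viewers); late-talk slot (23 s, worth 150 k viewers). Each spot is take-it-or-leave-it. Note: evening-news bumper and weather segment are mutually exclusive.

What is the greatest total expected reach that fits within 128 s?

800

By expected reach per s: streaming pre-roll 16.77, late-talk slot 6.52, weather segment 5.41 lead.
Taking evening-news bumper + streaming pre-roll + sports pregame + morning-news A + late-talk slot: 125 s used, 800 in expected reach.
That's the maximum — no feasible swap from here does better than 800.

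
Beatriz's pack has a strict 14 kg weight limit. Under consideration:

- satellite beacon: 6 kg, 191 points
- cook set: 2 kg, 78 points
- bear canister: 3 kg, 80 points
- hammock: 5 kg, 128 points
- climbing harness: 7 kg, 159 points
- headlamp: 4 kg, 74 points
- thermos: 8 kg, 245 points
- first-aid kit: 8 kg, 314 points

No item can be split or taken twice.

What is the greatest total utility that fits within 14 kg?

505

Density check — first-aid kit 39.25, cook set 39.00, satellite beacon 31.83, thermos 30.62 are the best per kg.
The ratio heuristic lands on cook set + bear canister + first-aid kit (472) but leaves 1 kg idle.
The 5 kg tied up in cook set and bear canister is better spent on satellite beacon — total rises to 505 (14 kg).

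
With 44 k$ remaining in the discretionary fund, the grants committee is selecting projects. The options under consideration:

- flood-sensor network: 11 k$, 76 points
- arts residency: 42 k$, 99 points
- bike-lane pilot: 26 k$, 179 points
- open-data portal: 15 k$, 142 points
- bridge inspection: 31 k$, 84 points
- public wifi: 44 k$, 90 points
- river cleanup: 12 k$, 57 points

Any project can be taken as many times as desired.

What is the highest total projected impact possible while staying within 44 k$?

Ranking by ratio (projected impact/k$): open-data portal 9.47, flood-sensor network 6.91, bike-lane pilot 6.88, river cleanup 4.75.
Flood-sensor network + 2×open-data portal uses 41 of the 44 k$ and totals 360.
The spare 3 k$ is too small for any remaining project, and no exchange beats 360.

360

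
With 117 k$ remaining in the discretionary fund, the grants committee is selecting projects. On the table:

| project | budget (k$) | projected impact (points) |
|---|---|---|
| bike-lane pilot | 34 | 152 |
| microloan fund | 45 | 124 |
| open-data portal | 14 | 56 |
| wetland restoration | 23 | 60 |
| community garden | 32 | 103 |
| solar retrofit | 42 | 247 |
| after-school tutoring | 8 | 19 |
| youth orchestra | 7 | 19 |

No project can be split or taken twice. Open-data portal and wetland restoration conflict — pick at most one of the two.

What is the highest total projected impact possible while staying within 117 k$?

Filling by ratio: bike-lane pilot + open-data portal + solar retrofit + after-school tutoring + youth orchestra for 493, with 12 k$ left unused.
The 21 k$ tied up in open-data portal and youth orchestra is better spent on community garden — total rises to 521 (116 k$).
Bike-lane pilot + community garden + solar retrofit + youth orchestra matches that 521 at 115 k$; no feasible combination exceeds it.

521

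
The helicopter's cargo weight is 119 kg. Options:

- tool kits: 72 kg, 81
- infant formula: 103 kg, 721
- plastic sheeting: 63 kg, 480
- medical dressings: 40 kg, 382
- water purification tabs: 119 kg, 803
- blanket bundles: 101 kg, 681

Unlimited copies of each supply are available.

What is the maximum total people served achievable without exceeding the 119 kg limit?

862

Filling by ratio: 2×medical dressings for 764, with 39 kg left unused.
Replace medical dressings with plastic sheeting: the trade gains 98 net, giving 862 at 103 kg.
That's the maximum — no swap from here does better than 862.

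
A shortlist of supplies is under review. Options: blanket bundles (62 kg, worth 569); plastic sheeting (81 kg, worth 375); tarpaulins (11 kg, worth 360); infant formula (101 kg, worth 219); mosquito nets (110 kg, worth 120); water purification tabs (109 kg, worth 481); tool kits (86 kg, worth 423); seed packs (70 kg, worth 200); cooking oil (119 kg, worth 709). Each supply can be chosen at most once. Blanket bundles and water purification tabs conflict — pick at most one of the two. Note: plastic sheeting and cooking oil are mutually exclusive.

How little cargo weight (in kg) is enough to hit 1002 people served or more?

130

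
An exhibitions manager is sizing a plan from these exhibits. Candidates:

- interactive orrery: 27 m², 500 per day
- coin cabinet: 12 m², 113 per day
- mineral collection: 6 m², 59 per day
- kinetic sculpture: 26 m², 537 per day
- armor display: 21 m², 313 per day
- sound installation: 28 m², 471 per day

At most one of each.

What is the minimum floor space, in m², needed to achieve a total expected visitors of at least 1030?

Look for the lowest-floor combination reaching 1030.
interactive orrery + kinetic sculpture reaches 1037 using 53 m².
Below 53 m² the best achievable stays under 1030.

53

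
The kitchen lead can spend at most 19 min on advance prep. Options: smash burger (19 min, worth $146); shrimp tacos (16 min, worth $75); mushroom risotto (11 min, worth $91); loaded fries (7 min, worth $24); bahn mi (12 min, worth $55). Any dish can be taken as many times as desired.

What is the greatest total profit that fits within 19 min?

Density check — mushroom risotto 8.27, smash burger 7.68, shrimp tacos 4.69 are the best per min.
Taking the top-ratio dishes first gives mushroom risotto + loaded fries for 115 (18 min).
The 18 min tied up in mushroom risotto and loaded fries is better spent on smash burger — total rises to 146 (19 min).
Nothing else within 19 min beats 146.

146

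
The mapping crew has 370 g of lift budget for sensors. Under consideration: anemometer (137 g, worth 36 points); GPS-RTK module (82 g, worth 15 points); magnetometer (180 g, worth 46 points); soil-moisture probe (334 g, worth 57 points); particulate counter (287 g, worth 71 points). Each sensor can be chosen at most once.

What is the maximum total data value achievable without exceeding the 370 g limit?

86

A density-first pass picks anemometer + magnetometer — 82 at 317 g.
Replace anemometer and magnetometer with GPS-RTK module + particulate counter: the trade gains 4 net, giving 86 at 369 g.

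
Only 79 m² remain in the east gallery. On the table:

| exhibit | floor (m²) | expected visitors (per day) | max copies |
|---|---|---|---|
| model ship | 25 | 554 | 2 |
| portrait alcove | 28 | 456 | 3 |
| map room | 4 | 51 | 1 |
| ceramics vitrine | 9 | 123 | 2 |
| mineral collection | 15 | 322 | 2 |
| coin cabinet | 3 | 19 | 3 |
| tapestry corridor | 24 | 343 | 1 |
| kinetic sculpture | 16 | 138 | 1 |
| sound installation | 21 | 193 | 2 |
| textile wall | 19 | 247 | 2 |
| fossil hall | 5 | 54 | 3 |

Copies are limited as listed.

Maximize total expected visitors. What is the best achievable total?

1607

The ratio heuristic lands on 2×model ship + map room + ceramics vitrine + mineral collection (1604) but leaves 1 m² idle.
The 4 m² tied up in map room is better spent on fossil hall — total rises to 1607 (79 m²).
No other feasible combination exceeds 1607.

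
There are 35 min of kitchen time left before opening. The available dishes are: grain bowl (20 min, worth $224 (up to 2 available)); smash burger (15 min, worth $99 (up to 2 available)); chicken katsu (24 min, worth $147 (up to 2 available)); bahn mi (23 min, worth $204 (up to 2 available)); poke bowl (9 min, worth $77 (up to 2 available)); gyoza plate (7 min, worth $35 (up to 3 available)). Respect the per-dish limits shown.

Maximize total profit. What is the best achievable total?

323

Ranking by ratio (profit/min): grain bowl 11.20, bahn mi 8.87, poke bowl 8.56, smash burger 6.60.
Taking the top-ratio dishes first gives grain bowl + poke bowl for 301 (29 min).
Dropping poke bowl frees 9 min; slotting in smash burger (15 min) lifts the total to 323 at 35 min.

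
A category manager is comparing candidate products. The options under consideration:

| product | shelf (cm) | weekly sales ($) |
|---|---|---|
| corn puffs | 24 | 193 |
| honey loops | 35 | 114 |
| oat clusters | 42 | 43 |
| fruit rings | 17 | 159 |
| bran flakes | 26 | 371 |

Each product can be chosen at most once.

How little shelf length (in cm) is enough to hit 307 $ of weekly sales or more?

26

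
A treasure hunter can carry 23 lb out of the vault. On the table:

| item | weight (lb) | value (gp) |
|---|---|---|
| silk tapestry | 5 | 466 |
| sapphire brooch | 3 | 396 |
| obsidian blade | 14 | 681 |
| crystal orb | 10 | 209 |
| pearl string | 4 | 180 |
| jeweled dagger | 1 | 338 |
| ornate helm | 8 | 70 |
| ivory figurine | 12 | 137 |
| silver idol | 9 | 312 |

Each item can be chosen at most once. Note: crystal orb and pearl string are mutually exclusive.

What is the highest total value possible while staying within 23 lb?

1881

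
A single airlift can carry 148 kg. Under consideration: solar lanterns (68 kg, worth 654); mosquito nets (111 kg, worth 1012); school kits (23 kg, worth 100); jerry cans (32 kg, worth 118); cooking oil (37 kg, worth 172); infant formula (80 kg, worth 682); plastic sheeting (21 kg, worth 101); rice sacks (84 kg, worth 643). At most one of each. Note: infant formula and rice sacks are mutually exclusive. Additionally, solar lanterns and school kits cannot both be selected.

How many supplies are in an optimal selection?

2

Best achievable people served is 1336.
For example solar lanterns + infant formula achieves it, using 148 kg.
Any selection reaching 1336 contains exactly 2 supplies.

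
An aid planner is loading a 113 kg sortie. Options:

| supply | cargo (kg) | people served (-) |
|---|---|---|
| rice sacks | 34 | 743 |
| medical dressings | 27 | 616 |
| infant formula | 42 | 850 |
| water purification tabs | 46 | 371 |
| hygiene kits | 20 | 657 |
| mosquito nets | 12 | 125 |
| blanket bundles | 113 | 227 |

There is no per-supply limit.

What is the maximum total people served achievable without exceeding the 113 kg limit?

3410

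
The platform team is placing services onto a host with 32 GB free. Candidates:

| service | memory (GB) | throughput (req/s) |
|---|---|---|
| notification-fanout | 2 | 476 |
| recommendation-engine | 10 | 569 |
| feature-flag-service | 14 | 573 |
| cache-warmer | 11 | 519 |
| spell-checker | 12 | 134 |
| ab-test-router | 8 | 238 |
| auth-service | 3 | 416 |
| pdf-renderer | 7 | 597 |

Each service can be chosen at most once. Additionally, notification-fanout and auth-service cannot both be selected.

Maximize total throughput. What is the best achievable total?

2161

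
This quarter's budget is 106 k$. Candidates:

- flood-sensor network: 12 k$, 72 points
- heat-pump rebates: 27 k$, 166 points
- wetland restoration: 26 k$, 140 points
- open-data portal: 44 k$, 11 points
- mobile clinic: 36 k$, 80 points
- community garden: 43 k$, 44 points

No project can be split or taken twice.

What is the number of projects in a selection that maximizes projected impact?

4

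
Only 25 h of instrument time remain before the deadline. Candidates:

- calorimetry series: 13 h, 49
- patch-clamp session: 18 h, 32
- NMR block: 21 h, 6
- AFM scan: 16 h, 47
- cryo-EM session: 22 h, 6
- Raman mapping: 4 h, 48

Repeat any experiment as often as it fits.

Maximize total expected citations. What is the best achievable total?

288

The ratio ordering already packs tightly: 6×Raman mapping, 24 h, 288.
Nothing else within 25 h beats 288.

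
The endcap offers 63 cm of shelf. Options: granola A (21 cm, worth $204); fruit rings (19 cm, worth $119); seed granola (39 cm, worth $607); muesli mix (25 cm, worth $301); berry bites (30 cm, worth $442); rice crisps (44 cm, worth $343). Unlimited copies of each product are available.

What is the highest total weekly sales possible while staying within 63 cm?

Taking the top-ratio products first gives granola A + seed granola for 811 (60 cm).
The 60 cm tied up in granola A and seed granola is better spent on 2×berry bites — total rises to 884 (60 cm).

884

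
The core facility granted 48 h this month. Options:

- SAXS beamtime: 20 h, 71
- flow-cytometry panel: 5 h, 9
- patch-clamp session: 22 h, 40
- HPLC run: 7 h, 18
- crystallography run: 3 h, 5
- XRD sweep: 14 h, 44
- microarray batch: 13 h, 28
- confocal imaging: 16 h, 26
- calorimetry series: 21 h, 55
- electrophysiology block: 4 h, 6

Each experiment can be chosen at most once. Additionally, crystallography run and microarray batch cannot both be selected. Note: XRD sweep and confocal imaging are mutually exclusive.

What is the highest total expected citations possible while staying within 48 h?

144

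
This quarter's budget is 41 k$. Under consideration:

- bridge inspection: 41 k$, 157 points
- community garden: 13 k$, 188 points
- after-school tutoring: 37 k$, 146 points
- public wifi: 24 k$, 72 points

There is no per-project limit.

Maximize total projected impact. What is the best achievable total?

564

Ranking by ratio (projected impact/k$): community garden 14.46, after-school tutoring 3.95, bridge inspection 3.83, public wifi 3.00.
Taking 3×community garden: 39 k$ used, 564 in projected impact.
The spare 2 k$ is too small for any remaining project, and no exchange beats 564.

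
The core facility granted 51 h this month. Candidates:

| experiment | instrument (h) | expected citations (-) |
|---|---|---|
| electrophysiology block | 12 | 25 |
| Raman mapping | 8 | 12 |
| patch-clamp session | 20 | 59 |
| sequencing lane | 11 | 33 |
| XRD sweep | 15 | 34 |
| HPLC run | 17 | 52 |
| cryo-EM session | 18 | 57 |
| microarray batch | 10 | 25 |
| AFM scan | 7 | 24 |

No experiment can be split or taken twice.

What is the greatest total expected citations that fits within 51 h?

149

Filling by ratio: Raman mapping + HPLC run + cryo-EM session + AFM scan for 145, with 1 h left unused.
A better packing is patch-clamp session + sequencing lane + cryo-EM session: 49 h, total 149.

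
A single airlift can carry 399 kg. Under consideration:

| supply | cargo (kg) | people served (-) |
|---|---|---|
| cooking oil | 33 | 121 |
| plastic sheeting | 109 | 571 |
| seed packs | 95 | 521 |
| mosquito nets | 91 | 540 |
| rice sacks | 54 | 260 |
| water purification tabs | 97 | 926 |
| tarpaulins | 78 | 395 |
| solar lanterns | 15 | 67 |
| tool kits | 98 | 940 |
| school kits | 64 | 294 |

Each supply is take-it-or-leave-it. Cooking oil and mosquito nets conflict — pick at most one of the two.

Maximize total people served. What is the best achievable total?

The ratio ordering already packs tightly: seed packs + mosquito nets + water purification tabs + solar lanterns + tool kits, 396 kg, 2994.

2994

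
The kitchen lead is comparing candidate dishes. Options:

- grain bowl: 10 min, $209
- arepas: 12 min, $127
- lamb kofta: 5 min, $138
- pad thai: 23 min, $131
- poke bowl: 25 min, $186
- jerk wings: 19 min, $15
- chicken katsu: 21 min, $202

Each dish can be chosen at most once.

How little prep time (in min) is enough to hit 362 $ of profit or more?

27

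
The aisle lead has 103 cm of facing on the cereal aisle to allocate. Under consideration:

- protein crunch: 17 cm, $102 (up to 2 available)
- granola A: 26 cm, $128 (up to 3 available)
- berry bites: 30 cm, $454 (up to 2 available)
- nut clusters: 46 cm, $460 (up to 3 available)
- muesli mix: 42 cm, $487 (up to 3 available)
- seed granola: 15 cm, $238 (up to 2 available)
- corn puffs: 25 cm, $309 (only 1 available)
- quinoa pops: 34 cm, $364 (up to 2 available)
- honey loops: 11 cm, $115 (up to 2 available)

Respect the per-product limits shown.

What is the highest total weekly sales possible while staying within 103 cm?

1499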